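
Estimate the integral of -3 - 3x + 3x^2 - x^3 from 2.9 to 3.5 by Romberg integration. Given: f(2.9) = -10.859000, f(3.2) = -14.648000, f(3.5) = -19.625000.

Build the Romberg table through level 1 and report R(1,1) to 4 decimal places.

R(0,0) (trapezoid, 1 panel, h=0.6000): -9.145200
R(1,0) (trapezoid, 2 panels, h=0.3000): -8.967000
R(1,1) = -8.967000 + (-8.967000 − (-9.145200))/3 = -8.907600

-8.9076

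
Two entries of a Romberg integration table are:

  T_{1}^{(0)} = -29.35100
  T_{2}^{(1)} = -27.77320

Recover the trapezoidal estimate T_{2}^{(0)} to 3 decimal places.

From T_{2}^{(1)} = (4·T_{2}^{(0)} − T_{1}^{(0)})/3, solve for T_{2}^{(0)}:
4·T_{2}^{(0)} = 3·(-27.77320) + (-29.35100) = -112.67060
T_{2}^{(0)} = -28.16765

-28.168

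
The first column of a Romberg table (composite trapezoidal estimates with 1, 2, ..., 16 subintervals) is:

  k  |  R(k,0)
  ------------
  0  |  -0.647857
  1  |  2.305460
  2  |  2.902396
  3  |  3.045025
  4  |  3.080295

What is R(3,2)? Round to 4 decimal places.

3.0920

Richardson extrapolation on the trapezoidal column (denominator 4−1=3):
R(2,1) = 2.902396 + (2.902396 − 2.305460)/3 = 3.101375
R(3,1) = (4·3.045025 − 2.902396) / 3 = 3.092568
R(3,2) = (16·3.092568 − 3.101375) / 15 = 3.091981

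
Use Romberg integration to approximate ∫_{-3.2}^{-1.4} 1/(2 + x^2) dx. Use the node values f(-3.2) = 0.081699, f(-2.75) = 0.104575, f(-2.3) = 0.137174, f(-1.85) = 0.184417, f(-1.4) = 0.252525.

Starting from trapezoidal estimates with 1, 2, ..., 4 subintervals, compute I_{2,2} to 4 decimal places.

0.2647

I_{0,0} (trapezoid, 1 panel, h=1.8000): 0.300802
I_{1,0} (trapezoid, 2 panels, h=0.9000): 0.273857
I_{2,0} (trapezoid, 4 panels, h=0.4500): 0.266975
I_{1,1} = 0.273857 + (0.273857 − 0.300802)/3 = 0.264875
I_{2,1} = 0.266975 + (0.266975 − 0.273857)/3 = 0.264681
I_{2,2} = 0.264681 + (0.264681 − 0.264875)/15 = 0.264668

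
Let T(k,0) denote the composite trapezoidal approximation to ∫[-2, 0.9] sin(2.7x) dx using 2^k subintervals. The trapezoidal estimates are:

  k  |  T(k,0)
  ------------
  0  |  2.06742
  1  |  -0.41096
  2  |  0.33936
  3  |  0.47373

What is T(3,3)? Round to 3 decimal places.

Richardson extrapolation on the trapezoidal column (denominator 4−1=3):
T(1,1) = -0.41096 + (-0.41096 − 2.06742)/3 = -1.23709
T(2,1) = (4·0.33936 − (-0.41096)) / 3 = 0.58947
T(3,1) = (4·0.47373 − 0.33936) / 3 = 0.51852
T(2,2) = 0.58947 + (0.58947 − (-1.23709))/15 = 0.71124
T(3,2) = (16·0.51852 − 0.58947) / 15 = 0.51379
T(3,3) = 0.51379 + (0.51379 − 0.71124)/63 = 0.51066

0.511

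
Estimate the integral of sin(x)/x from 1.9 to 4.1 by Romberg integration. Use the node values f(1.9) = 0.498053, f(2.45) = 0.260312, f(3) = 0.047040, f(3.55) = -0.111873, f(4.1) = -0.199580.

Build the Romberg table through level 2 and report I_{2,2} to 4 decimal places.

I_{0,0} (trapezoid, 1 panel, h=2.2000): 0.328320
I_{1,0} (trapezoid, 2 panels, h=1.1000): 0.215904
I_{2,0} (trapezoid, 4 panels, h=0.5500): 0.189594
I_{1,1} = 0.215904 + (0.215904 − 0.328320)/3 = 0.178432
I_{2,1} = 0.189594 + (0.189594 − 0.215904)/3 = 0.180824
I_{2,2} = 0.180824 + (0.180824 − 0.178432)/15 = 0.180983

0.1810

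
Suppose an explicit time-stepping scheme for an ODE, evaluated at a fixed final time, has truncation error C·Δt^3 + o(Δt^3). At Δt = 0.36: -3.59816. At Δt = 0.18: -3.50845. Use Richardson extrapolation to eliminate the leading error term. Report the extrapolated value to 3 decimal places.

Extrapolated value = (8·A(Δt/2) − A(Δt)) / (8 − 1)
= (8·(-3.50845) − (-3.59816)) / 7
= -24.46944 / 7 = -3.49563

-3.496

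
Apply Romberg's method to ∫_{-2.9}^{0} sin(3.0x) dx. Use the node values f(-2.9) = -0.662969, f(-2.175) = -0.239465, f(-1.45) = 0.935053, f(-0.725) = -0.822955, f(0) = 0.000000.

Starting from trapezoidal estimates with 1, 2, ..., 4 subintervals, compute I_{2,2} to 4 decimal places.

-0.8835

I_{0,0} (trapezoid, 1 panel, h=2.9000): -0.961305
I_{1,0} (trapezoid, 2 panels, h=1.4500): 0.875174
I_{2,0} (trapezoid, 4 panels, h=0.7250): -0.332667
I_{1,1} = 0.875174 + (0.875174 − (-0.961305))/3 = 1.487334
I_{2,1} = -0.332667 + (-0.332667 − 0.875174)/3 = -0.735281
I_{2,2} = -0.735281 + (-0.735281 − 1.487334)/15 = -0.883455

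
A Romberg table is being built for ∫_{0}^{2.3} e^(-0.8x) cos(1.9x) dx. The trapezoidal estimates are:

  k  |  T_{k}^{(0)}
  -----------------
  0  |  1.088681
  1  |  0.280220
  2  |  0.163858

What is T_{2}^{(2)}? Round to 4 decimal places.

T_{1}^{(1)} = 0.280220 + (0.280220 − 1.088681)/3 = 0.010733
T_{2}^{(1)} = 0.163858 + (0.163858 − 0.280220)/3 = 0.125071
T_{2}^{(2)} = 0.125071 + (0.125071 − 0.010733)/15 = 0.132694
(Column j=1 coincides with Simpson's rule on the same nodes.)

0.1327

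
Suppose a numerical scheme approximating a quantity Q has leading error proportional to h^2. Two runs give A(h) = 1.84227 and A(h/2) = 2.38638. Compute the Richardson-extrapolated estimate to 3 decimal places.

2.568

The leading error scales as h^2; refining by a factor of 2 reduces it by 2^2 = 4.
Extrapolated value = (4·A(h/2) − A(h)) / (4 − 1)
= (4·2.38638 − 1.84227) / 3
= 7.70325 / 3 = 2.56775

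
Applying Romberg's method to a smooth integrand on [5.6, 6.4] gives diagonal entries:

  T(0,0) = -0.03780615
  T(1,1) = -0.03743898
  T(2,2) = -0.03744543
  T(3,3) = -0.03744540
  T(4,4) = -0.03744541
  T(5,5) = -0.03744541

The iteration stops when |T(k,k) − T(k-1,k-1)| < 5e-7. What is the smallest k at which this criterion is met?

k = 3

|T(1,1) − T(0,0)| = 0.00036717 ≥ 5e-7
|T(2,2) − T(1,1)| = 0.00000645 ≥ 5e-7
|T(3,3) − T(2,2)| = 0.00000003 < 5e-7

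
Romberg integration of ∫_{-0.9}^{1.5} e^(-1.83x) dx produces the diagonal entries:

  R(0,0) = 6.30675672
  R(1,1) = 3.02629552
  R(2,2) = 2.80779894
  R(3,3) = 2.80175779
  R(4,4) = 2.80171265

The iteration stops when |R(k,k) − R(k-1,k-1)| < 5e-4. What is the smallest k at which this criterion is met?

k = 4

|R(1,1) − R(0,0)| = 3.28046120 ≥ 5e-4
|R(2,2) − R(1,1)| = 0.21849658 ≥ 5e-4
|R(3,3) − R(2,2)| = 0.00604115 ≥ 5e-4
|R(4,4) − R(3,3)| = 0.00004514 < 5e-4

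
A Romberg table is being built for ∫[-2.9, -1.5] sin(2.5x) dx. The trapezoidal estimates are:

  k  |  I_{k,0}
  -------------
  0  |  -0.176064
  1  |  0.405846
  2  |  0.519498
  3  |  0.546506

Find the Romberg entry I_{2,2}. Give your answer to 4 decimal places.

Richardson extrapolation on the trapezoidal column (denominator 4−1=3):
I_{1,1} = (4·0.405846 − (-0.176064)) / 3 = 0.599816
I_{2,1} = 0.519498 + (0.519498 − 0.405846)/3 = 0.557382
I_{2,2} = (16·0.557382 − 0.599816) / 15 = 0.554553

0.5546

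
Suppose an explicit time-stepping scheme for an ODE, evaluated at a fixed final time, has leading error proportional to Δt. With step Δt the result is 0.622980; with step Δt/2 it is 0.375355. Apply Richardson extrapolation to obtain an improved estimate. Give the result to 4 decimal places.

0.1277

The leading error scales as Δt; refining by a factor of 2 reduces it by 2^1 = 2.
Extrapolated value = (2·A(Δt/2) − A(Δt)) / (2 − 1)
= (2·0.375355 − 0.622980) / 1
= 0.127730 / 1 = 0.127730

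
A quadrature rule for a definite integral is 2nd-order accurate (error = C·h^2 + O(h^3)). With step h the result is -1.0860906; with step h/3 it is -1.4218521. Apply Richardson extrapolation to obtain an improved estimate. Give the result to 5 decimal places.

Extrapolated value = (9·A(h/3) − A(h)) / (9 − 1)
= (9·(-1.4218521) − (-1.0860906)) / 8
= -11.7105783 / 8 = -1.4638223

-1.46382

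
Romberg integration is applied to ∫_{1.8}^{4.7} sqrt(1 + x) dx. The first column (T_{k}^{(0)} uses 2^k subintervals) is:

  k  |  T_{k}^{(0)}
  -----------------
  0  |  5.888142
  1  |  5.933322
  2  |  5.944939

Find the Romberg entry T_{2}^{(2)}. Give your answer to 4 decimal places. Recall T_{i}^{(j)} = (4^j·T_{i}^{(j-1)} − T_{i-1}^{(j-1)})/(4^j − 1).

T_{1}^{(1)} = (4·5.933322 − 5.888142) / 3 = 5.948382
T_{2}^{(1)} = 5.944939 + (5.944939 − 5.933322)/3 = 5.948811
T_{2}^{(2)} = (16·5.948811 − 5.948382) / 15 = 5.948840

5.9488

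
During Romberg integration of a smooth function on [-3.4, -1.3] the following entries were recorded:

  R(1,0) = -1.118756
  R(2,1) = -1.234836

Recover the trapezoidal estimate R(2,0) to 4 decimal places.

From R(2,1) = (4·R(2,0) − R(1,0))/3, solve for R(2,0):
4·R(2,0) = 3·(-1.234836) + (-1.118756) = -4.823264
R(2,0) = -1.205816

-1.2058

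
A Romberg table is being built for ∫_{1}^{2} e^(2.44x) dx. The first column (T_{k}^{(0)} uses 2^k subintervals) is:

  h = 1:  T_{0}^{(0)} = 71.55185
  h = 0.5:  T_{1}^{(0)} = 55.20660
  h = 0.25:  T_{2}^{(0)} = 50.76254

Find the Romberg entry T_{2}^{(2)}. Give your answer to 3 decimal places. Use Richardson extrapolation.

49.249

Richardson extrapolation on the trapezoidal column (denominator 4−1=3):
T_{1}^{(1)} = (4·55.20660 − 71.55185) / 3 = 49.75818
T_{2}^{(1)} = 50.76254 + (50.76254 − 55.20660)/3 = 49.28119
T_{2}^{(2)} = (16·49.28119 − 49.75818) / 15 = 49.24939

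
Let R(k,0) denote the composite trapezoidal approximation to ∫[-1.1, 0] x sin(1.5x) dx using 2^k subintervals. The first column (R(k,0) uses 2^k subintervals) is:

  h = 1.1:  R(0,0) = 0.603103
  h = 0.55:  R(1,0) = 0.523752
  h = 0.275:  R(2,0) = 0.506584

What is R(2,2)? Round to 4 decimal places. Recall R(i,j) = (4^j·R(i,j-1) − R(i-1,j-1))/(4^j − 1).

0.5011

R(1,1) = (4·0.523752 − 0.603103) / 3 = 0.497302
R(2,1) = 0.506584 + (0.506584 − 0.523752)/3 = 0.500861
R(2,2) = 0.500861 + (0.500861 − 0.497302)/15 = 0.501098
(Column j=1 coincides with Simpson's rule on the same nodes.)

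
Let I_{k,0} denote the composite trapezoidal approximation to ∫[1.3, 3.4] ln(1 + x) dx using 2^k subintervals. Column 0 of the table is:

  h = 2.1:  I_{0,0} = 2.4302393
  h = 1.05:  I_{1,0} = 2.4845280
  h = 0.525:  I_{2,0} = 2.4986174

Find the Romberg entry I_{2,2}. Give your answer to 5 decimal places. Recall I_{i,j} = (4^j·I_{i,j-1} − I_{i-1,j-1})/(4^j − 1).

2.50336

Richardson extrapolation on the trapezoidal column (denominator 4−1=3):
I_{1,1} = 2.4845280 + (2.4845280 − 2.4302393)/3 = 2.5026242
I_{2,1} = (4·2.4986174 − 2.4845280) / 3 = 2.5033139
I_{2,2} = (16·2.5033139 − 2.5026242) / 15 = 2.5033599
(Column j=1 coincides with Simpson's rule on the same nodes.)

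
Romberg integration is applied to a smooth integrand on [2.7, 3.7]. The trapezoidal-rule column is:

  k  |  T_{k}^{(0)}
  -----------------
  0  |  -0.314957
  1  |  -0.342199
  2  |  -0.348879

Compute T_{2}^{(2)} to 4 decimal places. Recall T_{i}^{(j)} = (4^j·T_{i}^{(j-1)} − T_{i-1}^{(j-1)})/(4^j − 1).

-0.3511

Richardson extrapolation on the trapezoidal column (denominator 4−1=3):
T_{1}^{(1)} = -0.342199 + (-0.342199 − (-0.314957))/3 = -0.351280
T_{2}^{(1)} = -0.348879 + (-0.348879 − (-0.342199))/3 = -0.351106
T_{2}^{(2)} = -0.351106 + (-0.351106 − (-0.351280))/15 = -0.351094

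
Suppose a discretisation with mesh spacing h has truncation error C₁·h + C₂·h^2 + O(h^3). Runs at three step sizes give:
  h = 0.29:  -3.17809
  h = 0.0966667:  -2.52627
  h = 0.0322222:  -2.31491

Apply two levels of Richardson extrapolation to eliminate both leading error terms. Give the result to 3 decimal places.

First eliminate the h term (factor 3^1 = 3):
  B₁ = (3·(-2.52627) − (-3.17809))/2 = -2.20036
  B₂ = (3·(-2.31491) − (-2.52627))/2 = -2.20923
Then eliminate the h^2 term (factor 3^2 = 9):
  (9·(-2.20923) − (-2.20036))/8 = -2.21034

-2.210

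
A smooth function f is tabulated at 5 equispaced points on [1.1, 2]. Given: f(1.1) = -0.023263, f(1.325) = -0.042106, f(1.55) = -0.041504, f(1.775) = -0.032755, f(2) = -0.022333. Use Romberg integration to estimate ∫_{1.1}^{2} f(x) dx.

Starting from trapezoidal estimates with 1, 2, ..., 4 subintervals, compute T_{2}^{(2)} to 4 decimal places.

T_{0}^{(0)} (trapezoid, 1 panel, h=0.9000): -0.020518
T_{1}^{(0)} (trapezoid, 2 panels, h=0.4500): -0.028936
T_{2}^{(0)} (trapezoid, 4 panels, h=0.2250): -0.031312
T_{1}^{(1)} = -0.028936 + (-0.028936 − (-0.020518))/3 = -0.031742
T_{2}^{(1)} = -0.031312 + (-0.031312 − (-0.028936))/3 = -0.032104
T_{2}^{(2)} = -0.032104 + (-0.032104 − (-0.031742))/15 = -0.032128

-0.0321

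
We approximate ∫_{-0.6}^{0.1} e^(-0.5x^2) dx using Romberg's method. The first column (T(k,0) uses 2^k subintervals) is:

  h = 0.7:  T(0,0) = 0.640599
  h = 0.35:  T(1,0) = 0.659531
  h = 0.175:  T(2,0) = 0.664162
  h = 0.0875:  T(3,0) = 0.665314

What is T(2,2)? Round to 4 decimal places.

Richardson extrapolation on the trapezoidal column (denominator 4−1=3):
T(1,1) = 0.659531 + (0.659531 − 0.640599)/3 = 0.665842
T(2,1) = 0.664162 + (0.664162 − 0.659531)/3 = 0.665706
T(2,2) = 0.665706 + (0.665706 − 0.665842)/15 = 0.665697

0.6657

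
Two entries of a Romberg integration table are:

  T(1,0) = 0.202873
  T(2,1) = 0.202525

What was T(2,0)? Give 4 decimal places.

From T(2,1) = (4·T(2,0) − T(1,0))/3, solve for T(2,0):
4·T(2,0) = 3·0.202525 + 0.202873 = 0.810448
T(2,0) = 0.202612

0.2026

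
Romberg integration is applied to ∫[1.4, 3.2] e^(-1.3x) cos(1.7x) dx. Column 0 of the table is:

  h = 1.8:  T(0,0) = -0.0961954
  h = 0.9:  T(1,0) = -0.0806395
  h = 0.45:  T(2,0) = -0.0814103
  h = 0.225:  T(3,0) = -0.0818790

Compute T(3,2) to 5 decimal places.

-0.08206

Richardson extrapolation on the trapezoidal column (denominator 4−1=3):
T(2,1) = (4·(-0.0814103) − (-0.0806395)) / 3 = -0.0816672
T(3,1) = (4·(-0.0818790) − (-0.0814103)) / 3 = -0.0820352
T(3,2) = -0.0820352 + (-0.0820352 − (-0.0816672))/15 = -0.0820597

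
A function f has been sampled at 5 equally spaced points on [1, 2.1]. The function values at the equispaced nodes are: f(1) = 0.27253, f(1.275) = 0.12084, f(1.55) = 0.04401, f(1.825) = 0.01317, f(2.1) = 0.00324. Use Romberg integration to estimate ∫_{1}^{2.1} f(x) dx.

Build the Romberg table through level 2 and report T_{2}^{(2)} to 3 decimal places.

T_{0}^{(0)} (trapezoid, 1 panel, h=1.1000): 0.15167
T_{1}^{(0)} (trapezoid, 2 panels, h=0.5500): 0.10004
T_{2}^{(0)} (trapezoid, 4 panels, h=0.2750): 0.08687
T_{1}^{(1)} = 0.10004 + (0.10004 − 0.15167)/3 = 0.08283
T_{2}^{(1)} = 0.08687 + (0.08687 − 0.10004)/3 = 0.08248
T_{2}^{(2)} = 0.08248 + (0.08248 − 0.08283)/15 = 0.08246

0.082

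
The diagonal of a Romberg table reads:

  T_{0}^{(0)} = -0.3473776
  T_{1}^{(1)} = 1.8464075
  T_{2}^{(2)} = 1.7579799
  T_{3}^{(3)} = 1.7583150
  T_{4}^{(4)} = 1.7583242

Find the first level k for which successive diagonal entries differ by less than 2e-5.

|T_{1}^{(1)} − T_{0}^{(0)}| = 2.1937851 ≥ 2e-5
|T_{2}^{(2)} − T_{1}^{(1)}| = 0.0884276 ≥ 2e-5
|T_{3}^{(3)} − T_{2}^{(2)}| = 0.0003351 ≥ 2e-5
|T_{4}^{(4)} − T_{3}^{(3)}| = 0.0000092 < 2e-5

k = 4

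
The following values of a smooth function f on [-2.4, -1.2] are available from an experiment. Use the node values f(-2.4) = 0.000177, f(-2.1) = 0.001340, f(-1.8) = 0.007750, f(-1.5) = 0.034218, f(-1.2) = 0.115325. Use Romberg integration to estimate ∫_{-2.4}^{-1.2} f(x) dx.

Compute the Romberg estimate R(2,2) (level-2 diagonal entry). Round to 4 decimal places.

0.0272

R(0,0) (trapezoid, 1 panel, h=1.2000): 0.069301
R(1,0) (trapezoid, 2 panels, h=0.6000): 0.039301
R(2,0) (trapezoid, 4 panels, h=0.3000): 0.030318
R(1,1) = 0.039301 + (0.039301 − 0.069301)/3 = 0.029301
R(2,1) = 0.030318 + (0.030318 − 0.039301)/3 = 0.027324
R(2,2) = 0.027324 + (0.027324 − 0.029301)/15 = 0.027192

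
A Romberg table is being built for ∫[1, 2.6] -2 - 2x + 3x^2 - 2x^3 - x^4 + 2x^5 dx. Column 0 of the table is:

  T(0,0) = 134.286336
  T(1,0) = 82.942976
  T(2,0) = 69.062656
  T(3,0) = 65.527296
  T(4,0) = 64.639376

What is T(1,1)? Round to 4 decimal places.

65.8285

T(1,1) = (4·82.942976 − 134.286336) / 3 = 65.828523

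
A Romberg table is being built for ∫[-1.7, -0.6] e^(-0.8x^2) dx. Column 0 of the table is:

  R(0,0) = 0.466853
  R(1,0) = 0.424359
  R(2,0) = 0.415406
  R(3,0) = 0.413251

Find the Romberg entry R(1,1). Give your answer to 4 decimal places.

0.4102

Richardson extrapolation on the trapezoidal column (denominator 4−1=3):
R(1,1) = 0.424359 + (0.424359 − 0.466853)/3 = 0.410194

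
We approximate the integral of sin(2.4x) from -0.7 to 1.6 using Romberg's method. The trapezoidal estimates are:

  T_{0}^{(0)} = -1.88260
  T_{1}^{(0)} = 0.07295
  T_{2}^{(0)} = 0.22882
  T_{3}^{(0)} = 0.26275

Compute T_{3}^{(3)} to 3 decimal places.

0.274

Richardson extrapolation on the trapezoidal column (denominator 4−1=3):
T_{1}^{(1)} = 0.07295 + (0.07295 − (-1.88260))/3 = 0.72480
T_{2}^{(1)} = (4·0.22882 − 0.07295) / 3 = 0.28078
T_{3}^{(1)} = 0.26275 + (0.26275 − 0.22882)/3 = 0.27406
T_{2}^{(2)} = 0.28078 + (0.28078 − 0.72480)/15 = 0.25118
T_{3}^{(2)} = (16·0.27406 − 0.28078) / 15 = 0.27361
T_{3}^{(3)} = (64·0.27361 − 0.25118) / 63 = 0.27397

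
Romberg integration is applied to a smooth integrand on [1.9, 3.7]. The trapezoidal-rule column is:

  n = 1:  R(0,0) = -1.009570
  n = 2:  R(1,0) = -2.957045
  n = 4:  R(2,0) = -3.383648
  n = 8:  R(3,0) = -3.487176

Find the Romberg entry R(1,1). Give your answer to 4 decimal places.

Richardson extrapolation on the trapezoidal column (denominator 4−1=3):
R(1,1) = -2.957045 + (-2.957045 − (-1.009570))/3 = -3.606203

-3.6062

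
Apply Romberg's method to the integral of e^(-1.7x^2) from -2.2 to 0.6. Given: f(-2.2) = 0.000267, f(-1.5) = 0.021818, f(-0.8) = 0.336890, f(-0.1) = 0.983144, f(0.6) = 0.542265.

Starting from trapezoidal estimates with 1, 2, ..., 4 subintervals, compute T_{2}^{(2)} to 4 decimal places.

T_{0}^{(0)} (trapezoid, 1 panel, h=2.8000): 0.759545
T_{1}^{(0)} (trapezoid, 2 panels, h=1.4000): 0.851418
T_{2}^{(0)} (trapezoid, 4 panels, h=0.7000): 1.129183
T_{1}^{(1)} = 0.851418 + (0.851418 − 0.759545)/3 = 0.882042
T_{2}^{(1)} = 1.129183 + (1.129183 − 0.851418)/3 = 1.221771
T_{2}^{(2)} = 1.221771 + (1.221771 − 0.882042)/15 = 1.244420

1.2444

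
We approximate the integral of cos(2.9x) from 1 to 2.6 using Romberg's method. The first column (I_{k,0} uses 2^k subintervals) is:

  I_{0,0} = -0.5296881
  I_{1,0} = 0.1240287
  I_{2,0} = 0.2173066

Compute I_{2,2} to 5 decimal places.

0.24216

Richardson extrapolation on the trapezoidal column (denominator 4−1=3):
I_{1,1} = (4·0.1240287 − (-0.5296881)) / 3 = 0.3419343
I_{2,1} = 0.2173066 + (0.2173066 − 0.1240287)/3 = 0.2483992
I_{2,2} = 0.2483992 + (0.2483992 − 0.3419343)/15 = 0.2421635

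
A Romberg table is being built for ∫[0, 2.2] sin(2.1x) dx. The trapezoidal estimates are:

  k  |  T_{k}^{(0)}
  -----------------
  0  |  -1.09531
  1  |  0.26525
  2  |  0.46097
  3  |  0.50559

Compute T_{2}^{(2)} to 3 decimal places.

0.513

Richardson extrapolation on the trapezoidal column (denominator 4−1=3):
T_{1}^{(1)} = (4·0.26525 − (-1.09531)) / 3 = 0.71877
T_{2}^{(1)} = 0.46097 + (0.46097 − 0.26525)/3 = 0.52621
T_{2}^{(2)} = (16·0.52621 − 0.71877) / 15 = 0.51337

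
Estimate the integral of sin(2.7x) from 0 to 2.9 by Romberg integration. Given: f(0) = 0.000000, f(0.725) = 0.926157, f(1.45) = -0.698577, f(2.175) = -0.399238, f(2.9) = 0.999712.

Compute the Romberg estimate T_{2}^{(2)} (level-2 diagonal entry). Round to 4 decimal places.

0.4987

T_{0}^{(0)} (trapezoid, 1 panel, h=2.9000): 1.449582
T_{1}^{(0)} (trapezoid, 2 panels, h=1.4500): -0.288145
T_{2}^{(0)} (trapezoid, 4 panels, h=0.7250): 0.237944
T_{1}^{(1)} = -0.288145 + (-0.288145 − 1.449582)/3 = -0.867387
T_{2}^{(1)} = 0.237944 + (0.237944 − (-0.288145))/3 = 0.413307
T_{2}^{(2)} = 0.413307 + (0.413307 − (-0.867387))/15 = 0.498687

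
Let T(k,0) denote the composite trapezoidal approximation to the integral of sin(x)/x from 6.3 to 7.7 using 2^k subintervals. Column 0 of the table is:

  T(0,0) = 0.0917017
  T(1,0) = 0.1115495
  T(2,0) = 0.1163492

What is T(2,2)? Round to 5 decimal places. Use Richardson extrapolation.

Richardson extrapolation on the trapezoidal column (denominator 4−1=3):
T(1,1) = 0.1115495 + (0.1115495 − 0.0917017)/3 = 0.1181654
T(2,1) = (4·0.1163492 − 0.1115495) / 3 = 0.1179491
T(2,2) = (16·0.1179491 − 0.1181654) / 15 = 0.1179347

0.11793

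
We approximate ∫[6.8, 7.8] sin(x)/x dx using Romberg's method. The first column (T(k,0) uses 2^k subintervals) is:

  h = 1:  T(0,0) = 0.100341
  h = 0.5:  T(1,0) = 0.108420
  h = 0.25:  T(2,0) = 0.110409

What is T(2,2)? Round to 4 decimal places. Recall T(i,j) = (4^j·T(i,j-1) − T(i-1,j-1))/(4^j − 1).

Richardson extrapolation on the trapezoidal column (denominator 4−1=3):
T(1,1) = 0.108420 + (0.108420 − 0.100341)/3 = 0.111113
T(2,1) = (4·0.110409 − 0.108420) / 3 = 0.111072
T(2,2) = 0.111072 + (0.111072 − 0.111113)/15 = 0.111069

0.1111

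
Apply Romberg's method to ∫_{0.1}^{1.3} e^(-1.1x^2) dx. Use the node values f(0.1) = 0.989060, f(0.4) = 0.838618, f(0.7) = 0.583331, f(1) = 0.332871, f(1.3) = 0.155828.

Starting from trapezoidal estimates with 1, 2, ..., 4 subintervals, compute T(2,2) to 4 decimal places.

0.7000

T(0,0) (trapezoid, 1 panel, h=1.2000): 0.686933
T(1,0) (trapezoid, 2 panels, h=0.6000): 0.693465
T(2,0) (trapezoid, 4 panels, h=0.3000): 0.698179
T(1,1) = 0.693465 + (0.693465 − 0.686933)/3 = 0.695642
T(2,1) = 0.698179 + (0.698179 − 0.693465)/3 = 0.699750
T(2,2) = 0.699750 + (0.699750 − 0.695642)/15 = 0.700024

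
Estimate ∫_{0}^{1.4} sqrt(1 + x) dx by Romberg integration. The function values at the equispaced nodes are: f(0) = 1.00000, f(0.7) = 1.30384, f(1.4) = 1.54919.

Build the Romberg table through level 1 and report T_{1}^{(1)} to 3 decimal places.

T_{0}^{(0)} (trapezoid, 1 panel, h=1.4000): 1.78443
T_{1}^{(0)} (trapezoid, 2 panels, h=0.7000): 1.80490
T_{1}^{(1)} = 1.80490 + (1.80490 − 1.78443)/3 = 1.81172

1.812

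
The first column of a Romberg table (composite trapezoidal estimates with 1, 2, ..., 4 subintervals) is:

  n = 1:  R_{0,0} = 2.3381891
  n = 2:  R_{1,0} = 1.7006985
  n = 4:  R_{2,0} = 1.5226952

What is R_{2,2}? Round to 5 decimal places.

Richardson extrapolation on the trapezoidal column (denominator 4−1=3):
R_{1,1} = 1.7006985 + (1.7006985 − 2.3381891)/3 = 1.4882016
R_{2,1} = 1.5226952 + (1.5226952 − 1.7006985)/3 = 1.4633608
R_{2,2} = (16·1.4633608 − 1.4882016) / 15 = 1.4617047

1.46170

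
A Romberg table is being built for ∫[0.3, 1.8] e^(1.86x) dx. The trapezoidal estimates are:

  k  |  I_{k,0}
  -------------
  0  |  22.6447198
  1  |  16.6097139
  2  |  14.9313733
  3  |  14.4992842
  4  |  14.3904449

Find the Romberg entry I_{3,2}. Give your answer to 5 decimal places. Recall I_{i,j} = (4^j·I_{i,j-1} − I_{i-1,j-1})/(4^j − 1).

Richardson extrapolation on the trapezoidal column (denominator 4−1=3):
I_{2,1} = 14.9313733 + (14.9313733 − 16.6097139)/3 = 14.3719264
I_{3,1} = 14.4992842 + (14.4992842 − 14.9313733)/3 = 14.3552545
I_{3,2} = 14.3552545 + (14.3552545 − 14.3719264)/15 = 14.3541430
(Column j=1 coincides with Simpson's rule on the same nodes.)

14.35414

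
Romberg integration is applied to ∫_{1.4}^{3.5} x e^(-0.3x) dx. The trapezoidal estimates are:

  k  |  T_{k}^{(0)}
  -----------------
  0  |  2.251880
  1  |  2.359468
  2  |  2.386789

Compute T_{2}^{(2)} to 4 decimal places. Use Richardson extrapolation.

Richardson extrapolation on the trapezoidal column (denominator 4−1=3):
T_{1}^{(1)} = (4·2.359468 − 2.251880) / 3 = 2.395331
T_{2}^{(1)} = (4·2.386789 − 2.359468) / 3 = 2.395896
T_{2}^{(2)} = 2.395896 + (2.395896 − 2.395331)/15 = 2.395934

2.3959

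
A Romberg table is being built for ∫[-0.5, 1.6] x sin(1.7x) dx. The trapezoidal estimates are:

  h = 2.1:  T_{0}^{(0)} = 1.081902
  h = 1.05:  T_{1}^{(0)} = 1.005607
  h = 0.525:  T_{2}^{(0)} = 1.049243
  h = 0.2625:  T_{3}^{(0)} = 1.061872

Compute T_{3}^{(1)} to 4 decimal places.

1.0661

T_{3}^{(1)} = (4·1.061872 − 1.049243) / 3 = 1.066082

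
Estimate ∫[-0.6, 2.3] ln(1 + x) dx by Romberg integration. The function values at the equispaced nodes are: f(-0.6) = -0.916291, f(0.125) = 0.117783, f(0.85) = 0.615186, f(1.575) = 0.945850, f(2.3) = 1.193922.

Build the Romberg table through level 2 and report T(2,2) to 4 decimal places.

T(0,0) (trapezoid, 1 panel, h=2.9000): 0.402565
T(1,0) (trapezoid, 2 panels, h=1.4500): 1.093302
T(2,0) (trapezoid, 4 panels, h=0.7250): 1.317785
T(1,1) = 1.093302 + (1.093302 − 0.402565)/3 = 1.323548
T(2,1) = 1.317785 + (1.317785 − 1.093302)/3 = 1.392613
T(2,2) = 1.392613 + (1.392613 − 1.323548)/15 = 1.397217

1.3972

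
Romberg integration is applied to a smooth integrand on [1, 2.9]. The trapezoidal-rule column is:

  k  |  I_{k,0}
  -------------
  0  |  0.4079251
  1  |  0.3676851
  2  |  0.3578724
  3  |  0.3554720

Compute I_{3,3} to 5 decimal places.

0.35468

Richardson extrapolation on the trapezoidal column (denominator 4−1=3):
I_{1,1} = 0.3676851 + (0.3676851 − 0.4079251)/3 = 0.3542718
I_{2,1} = 0.3578724 + (0.3578724 − 0.3676851)/3 = 0.3546015
I_{3,1} = 0.3554720 + (0.3554720 − 0.3578724)/3 = 0.3546719
I_{2,2} = (16·0.3546015 − 0.3542718) / 15 = 0.3546235
I_{3,2} = (16·0.3546719 − 0.3546015) / 15 = 0.3546766
I_{3,3} = 0.3546766 + (0.3546766 − 0.3546235)/63 = 0.3546774
(Column j=1 coincides with Simpson's rule on the same nodes.)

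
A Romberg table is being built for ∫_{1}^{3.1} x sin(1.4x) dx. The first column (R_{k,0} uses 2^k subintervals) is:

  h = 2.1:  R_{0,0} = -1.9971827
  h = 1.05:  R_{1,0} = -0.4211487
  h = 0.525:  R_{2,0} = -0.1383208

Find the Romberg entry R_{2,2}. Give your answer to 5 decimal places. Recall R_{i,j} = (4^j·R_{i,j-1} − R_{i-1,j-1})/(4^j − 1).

Richardson extrapolation on the trapezoidal column (denominator 4−1=3):
R_{1,1} = -0.4211487 + (-0.4211487 − (-1.9971827))/3 = 0.1041960
R_{2,1} = (4·(-0.1383208) − (-0.4211487)) / 3 = -0.0440448
R_{2,2} = (16·(-0.0440448) − 0.1041960) / 15 = -0.0539275

-0.05393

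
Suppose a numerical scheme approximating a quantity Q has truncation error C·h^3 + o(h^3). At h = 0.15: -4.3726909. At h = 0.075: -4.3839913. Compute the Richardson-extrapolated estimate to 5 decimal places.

Extrapolated value = (8·A(h/2) − A(h)) / (8 − 1)
= (8·(-4.3839913) − (-4.3726909)) / 7
= -30.6992395 / 7 = -4.3856056

-4.38561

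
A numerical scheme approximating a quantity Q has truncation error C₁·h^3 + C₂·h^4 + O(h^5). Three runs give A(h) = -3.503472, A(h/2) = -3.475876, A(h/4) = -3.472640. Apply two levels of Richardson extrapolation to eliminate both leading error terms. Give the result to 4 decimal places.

-3.4722

First eliminate the h^3 term (factor 2^3 = 8):
  B₁ = (8·(-3.475876) − (-3.503472))/7 = -3.471934
  B₂ = (8·(-3.472640) − (-3.475876))/7 = -3.472178
Then eliminate the h^4 term (factor 2^4 = 16):
  (16·(-3.472178) − (-3.471934))/15 = -3.472194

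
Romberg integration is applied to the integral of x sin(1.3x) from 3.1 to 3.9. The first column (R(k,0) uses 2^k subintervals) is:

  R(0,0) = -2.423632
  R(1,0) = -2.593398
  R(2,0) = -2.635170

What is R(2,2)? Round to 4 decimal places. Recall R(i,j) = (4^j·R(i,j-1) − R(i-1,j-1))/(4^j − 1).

-2.6490

Richardson extrapolation on the trapezoidal column (denominator 4−1=3):
R(1,1) = (4·(-2.593398) − (-2.423632)) / 3 = -2.649987
R(2,1) = (4·(-2.635170) − (-2.593398)) / 3 = -2.649094
R(2,2) = (16·(-2.649094) − (-2.649987)) / 15 = -2.649034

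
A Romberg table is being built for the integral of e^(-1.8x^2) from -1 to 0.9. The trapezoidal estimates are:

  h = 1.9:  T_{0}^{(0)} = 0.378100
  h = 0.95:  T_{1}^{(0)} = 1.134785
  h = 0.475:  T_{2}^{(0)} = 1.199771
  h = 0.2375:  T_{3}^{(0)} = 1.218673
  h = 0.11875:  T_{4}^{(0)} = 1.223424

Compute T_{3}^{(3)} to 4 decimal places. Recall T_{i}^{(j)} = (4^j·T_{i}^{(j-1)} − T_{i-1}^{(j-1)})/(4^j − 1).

T_{1}^{(1)} = 1.134785 + (1.134785 − 0.378100)/3 = 1.387013
T_{2}^{(1)} = (4·1.199771 − 1.134785) / 3 = 1.221433
T_{3}^{(1)} = 1.218673 + (1.218673 − 1.199771)/3 = 1.224974
T_{2}^{(2)} = 1.221433 + (1.221433 − 1.387013)/15 = 1.210394
T_{3}^{(2)} = (16·1.224974 − 1.221433) / 15 = 1.225210
T_{3}^{(3)} = (64·1.225210 − 1.210394) / 63 = 1.225445

1.2254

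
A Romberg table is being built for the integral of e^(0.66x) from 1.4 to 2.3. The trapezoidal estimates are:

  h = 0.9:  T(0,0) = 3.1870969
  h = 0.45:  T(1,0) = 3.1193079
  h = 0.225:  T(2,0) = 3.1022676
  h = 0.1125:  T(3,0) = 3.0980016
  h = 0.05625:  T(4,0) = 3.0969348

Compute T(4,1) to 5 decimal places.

3.09658

T(4,1) = 3.0969348 + (3.0969348 − 3.0980016)/3 = 3.0965792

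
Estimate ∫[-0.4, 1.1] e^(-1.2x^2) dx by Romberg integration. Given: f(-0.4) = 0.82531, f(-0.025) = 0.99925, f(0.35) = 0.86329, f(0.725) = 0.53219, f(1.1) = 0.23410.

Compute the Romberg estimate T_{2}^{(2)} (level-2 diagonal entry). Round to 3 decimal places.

1.113

T_{0}^{(0)} (trapezoid, 1 panel, h=1.5000): 0.79456
T_{1}^{(0)} (trapezoid, 2 panels, h=0.7500): 1.04475
T_{2}^{(0)} (trapezoid, 4 panels, h=0.3750): 1.09666
T_{1}^{(1)} = 1.04475 + (1.04475 − 0.79456)/3 = 1.12815
T_{2}^{(1)} = 1.09666 + (1.09666 − 1.04475)/3 = 1.11396
T_{2}^{(2)} = 1.11396 + (1.11396 − 1.12815)/15 = 1.11301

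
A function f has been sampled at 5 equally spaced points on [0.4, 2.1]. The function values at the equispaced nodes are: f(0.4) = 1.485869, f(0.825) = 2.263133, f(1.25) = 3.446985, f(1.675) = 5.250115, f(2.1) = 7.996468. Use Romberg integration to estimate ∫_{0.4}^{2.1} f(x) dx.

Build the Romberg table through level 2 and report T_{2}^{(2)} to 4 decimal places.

T_{0}^{(0)} (trapezoid, 1 panel, h=1.7000): 8.059986
T_{1}^{(0)} (trapezoid, 2 panels, h=0.8500): 6.959930
T_{2}^{(0)} (trapezoid, 4 panels, h=0.4250): 6.673096
T_{1}^{(1)} = 6.959930 + (6.959930 − 8.059986)/3 = 6.593245
T_{2}^{(1)} = 6.673096 + (6.673096 − 6.959930)/3 = 6.577485
T_{2}^{(2)} = 6.577485 + (6.577485 − 6.593245)/15 = 6.576434

6.5764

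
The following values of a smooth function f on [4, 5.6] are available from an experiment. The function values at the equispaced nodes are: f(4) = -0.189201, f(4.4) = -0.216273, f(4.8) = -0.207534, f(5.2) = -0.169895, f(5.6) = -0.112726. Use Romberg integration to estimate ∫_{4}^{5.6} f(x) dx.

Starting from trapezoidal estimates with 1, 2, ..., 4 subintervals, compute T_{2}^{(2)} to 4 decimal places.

T_{0}^{(0)} (trapezoid, 1 panel, h=1.6000): -0.241542
T_{1}^{(0)} (trapezoid, 2 panels, h=0.8000): -0.286798
T_{2}^{(0)} (trapezoid, 4 panels, h=0.4000): -0.297866
T_{1}^{(1)} = -0.286798 + (-0.286798 − (-0.241542))/3 = -0.301883
T_{2}^{(1)} = -0.297866 + (-0.297866 − (-0.286798))/3 = -0.301555
T_{2}^{(2)} = -0.301555 + (-0.301555 − (-0.301883))/15 = -0.301533

-0.3015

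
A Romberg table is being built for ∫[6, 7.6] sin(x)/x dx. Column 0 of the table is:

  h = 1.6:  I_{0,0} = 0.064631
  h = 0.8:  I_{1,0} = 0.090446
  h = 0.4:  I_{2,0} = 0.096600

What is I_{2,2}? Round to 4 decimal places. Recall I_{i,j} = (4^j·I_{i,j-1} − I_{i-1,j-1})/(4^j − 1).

Richardson extrapolation on the trapezoidal column (denominator 4−1=3):
I_{1,1} = 0.090446 + (0.090446 − 0.064631)/3 = 0.099051
I_{2,1} = (4·0.096600 − 0.090446) / 3 = 0.098651
I_{2,2} = 0.098651 + (0.098651 − 0.099051)/15 = 0.098624

0.0986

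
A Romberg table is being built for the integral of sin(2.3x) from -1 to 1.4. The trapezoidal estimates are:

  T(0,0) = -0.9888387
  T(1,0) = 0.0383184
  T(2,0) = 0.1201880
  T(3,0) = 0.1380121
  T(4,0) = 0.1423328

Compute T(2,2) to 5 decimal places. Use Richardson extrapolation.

0.13193

Richardson extrapolation on the trapezoidal column (denominator 4−1=3):
T(1,1) = 0.0383184 + (0.0383184 − (-0.9888387))/3 = 0.3807041
T(2,1) = 0.1201880 + (0.1201880 − 0.0383184)/3 = 0.1474779
T(2,2) = (16·0.1474779 − 0.3807041) / 15 = 0.1319295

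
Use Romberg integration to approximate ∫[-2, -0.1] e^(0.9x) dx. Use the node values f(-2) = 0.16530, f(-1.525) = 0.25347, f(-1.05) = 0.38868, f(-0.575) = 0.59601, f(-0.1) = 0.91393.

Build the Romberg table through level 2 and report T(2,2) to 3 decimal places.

T(0,0) (trapezoid, 1 panel, h=1.9000): 1.02527
T(1,0) (trapezoid, 2 panels, h=0.9500): 0.88188
T(2,0) (trapezoid, 4 panels, h=0.4750): 0.84444
T(1,1) = 0.88188 + (0.88188 − 1.02527)/3 = 0.83408
T(2,1) = 0.84444 + (0.84444 − 0.88188)/3 = 0.83196
T(2,2) = 0.83196 + (0.83196 − 0.83408)/15 = 0.83182

0.832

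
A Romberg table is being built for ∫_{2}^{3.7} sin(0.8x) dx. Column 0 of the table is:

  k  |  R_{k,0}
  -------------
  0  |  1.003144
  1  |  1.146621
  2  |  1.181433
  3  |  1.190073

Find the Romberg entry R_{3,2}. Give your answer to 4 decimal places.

1.1929

R_{2,1} = 1.181433 + (1.181433 − 1.146621)/3 = 1.193037
R_{3,1} = 1.190073 + (1.190073 − 1.181433)/3 = 1.192953
R_{3,2} = 1.192953 + (1.192953 − 1.193037)/15 = 1.192947
(Column j=1 coincides with Simpson's rule on the same nodes.)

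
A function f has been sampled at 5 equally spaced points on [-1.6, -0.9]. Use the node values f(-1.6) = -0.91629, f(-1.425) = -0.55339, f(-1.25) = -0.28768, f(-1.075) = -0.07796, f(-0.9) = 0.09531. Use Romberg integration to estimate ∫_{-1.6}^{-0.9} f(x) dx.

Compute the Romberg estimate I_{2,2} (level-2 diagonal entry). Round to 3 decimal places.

I_{0,0} (trapezoid, 1 panel, h=0.7000): -0.28734
I_{1,0} (trapezoid, 2 panels, h=0.3500): -0.24436
I_{2,0} (trapezoid, 4 panels, h=0.1750): -0.23267
I_{1,1} = -0.24436 + (-0.24436 − (-0.28734))/3 = -0.23003
I_{2,1} = -0.23267 + (-0.23267 − (-0.24436))/3 = -0.22877
I_{2,2} = -0.22877 + (-0.22877 − (-0.23003))/15 = -0.22869

-0.229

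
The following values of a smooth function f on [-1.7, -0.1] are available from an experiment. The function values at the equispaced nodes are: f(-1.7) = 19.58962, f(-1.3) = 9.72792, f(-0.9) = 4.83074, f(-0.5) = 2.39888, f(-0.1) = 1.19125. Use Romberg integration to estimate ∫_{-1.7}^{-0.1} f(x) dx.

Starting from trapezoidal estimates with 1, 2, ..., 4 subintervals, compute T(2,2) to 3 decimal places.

10.515

T(0,0) (trapezoid, 1 panel, h=1.6000): 16.62470
T(1,0) (trapezoid, 2 panels, h=0.8000): 12.17694
T(2,0) (trapezoid, 4 panels, h=0.4000): 10.93919
T(1,1) = 12.17694 + (12.17694 − 16.62470)/3 = 10.69435
T(2,1) = 10.93919 + (10.93919 − 12.17694)/3 = 10.52661
T(2,2) = 10.52661 + (10.52661 − 10.69435)/15 = 10.51543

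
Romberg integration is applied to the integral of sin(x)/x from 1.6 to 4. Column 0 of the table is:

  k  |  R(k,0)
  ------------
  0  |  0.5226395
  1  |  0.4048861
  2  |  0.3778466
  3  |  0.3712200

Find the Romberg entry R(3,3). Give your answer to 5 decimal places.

0.36902

R(1,1) = (4·0.4048861 − 0.5226395) / 3 = 0.3656350
R(2,1) = (4·0.3778466 − 0.4048861) / 3 = 0.3688334
R(3,1) = 0.3712200 + (0.3712200 − 0.3778466)/3 = 0.3690111
R(2,2) = (16·0.3688334 − 0.3656350) / 15 = 0.3690466
R(3,2) = 0.3690111 + (0.3690111 − 0.3688334)/15 = 0.3690229
R(3,3) = (64·0.3690229 − 0.3690466) / 63 = 0.3690225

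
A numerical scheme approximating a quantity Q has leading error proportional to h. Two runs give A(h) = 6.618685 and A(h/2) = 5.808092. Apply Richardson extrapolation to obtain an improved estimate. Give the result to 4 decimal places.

Extrapolated value = (2·A(h/2) − A(h)) / (2 − 1)
= (2·5.808092 − 6.618685) / 1
= 4.997499 / 1 = 4.997499

4.9975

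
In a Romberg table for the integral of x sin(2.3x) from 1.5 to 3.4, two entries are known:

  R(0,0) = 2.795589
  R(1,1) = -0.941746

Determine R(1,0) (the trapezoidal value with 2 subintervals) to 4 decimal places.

-0.0074

From R(1,1) = (4·R(1,0) − R(0,0))/3, solve for R(1,0):
4·R(1,0) = 3·(-0.941746) + 2.795589 = -0.029649
R(1,0) = -0.007412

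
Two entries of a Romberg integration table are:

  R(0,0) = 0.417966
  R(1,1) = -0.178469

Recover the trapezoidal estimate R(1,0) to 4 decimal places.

From R(1,1) = (4·R(1,0) − R(0,0))/3, solve for R(1,0):
4·R(1,0) = 3·(-0.178469) + 0.417966 = -0.117441
R(1,0) = -0.029360

-0.0294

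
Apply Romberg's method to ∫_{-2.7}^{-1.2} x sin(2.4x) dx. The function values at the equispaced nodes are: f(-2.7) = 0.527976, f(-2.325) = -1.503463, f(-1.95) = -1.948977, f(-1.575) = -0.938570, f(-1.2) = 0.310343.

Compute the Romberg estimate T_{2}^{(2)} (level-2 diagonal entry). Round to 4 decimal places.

T_{0}^{(0)} (trapezoid, 1 panel, h=1.5000): 0.628739
T_{1}^{(0)} (trapezoid, 2 panels, h=0.7500): -1.147363
T_{2}^{(0)} (trapezoid, 4 panels, h=0.3750): -1.489444
T_{1}^{(1)} = -1.147363 + (-1.147363 − 0.628739)/3 = -1.739397
T_{2}^{(1)} = -1.489444 + (-1.489444 − (-1.147363))/3 = -1.603471
T_{2}^{(2)} = -1.603471 + (-1.603471 − (-1.739397))/15 = -1.594409

-1.5944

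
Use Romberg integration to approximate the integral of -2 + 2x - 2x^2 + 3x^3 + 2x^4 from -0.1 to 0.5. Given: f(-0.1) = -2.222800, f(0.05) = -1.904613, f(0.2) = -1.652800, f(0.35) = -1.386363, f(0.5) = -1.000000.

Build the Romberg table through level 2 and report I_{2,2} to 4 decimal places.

-0.9847

I_{0,0} (trapezoid, 1 panel, h=0.6000): -0.966840
I_{1,0} (trapezoid, 2 panels, h=0.3000): -0.979260
I_{2,0} (trapezoid, 4 panels, h=0.1500): -0.983276
I_{1,1} = -0.979260 + (-0.979260 − (-0.966840))/3 = -0.983400
I_{2,1} = -0.983276 + (-0.983276 − (-0.979260))/3 = -0.984615
I_{2,2} = -0.984615 + (-0.984615 − (-0.983400))/15 = -0.984696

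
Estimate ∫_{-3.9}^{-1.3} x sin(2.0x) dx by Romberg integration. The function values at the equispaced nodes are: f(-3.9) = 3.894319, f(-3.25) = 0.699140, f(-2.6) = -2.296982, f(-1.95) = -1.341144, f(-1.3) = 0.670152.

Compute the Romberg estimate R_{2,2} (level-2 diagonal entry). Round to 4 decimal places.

R_{0,0} (trapezoid, 1 panel, h=2.6000): 5.933812
R_{1,0} (trapezoid, 2 panels, h=1.3000): -0.019170
R_{2,0} (trapezoid, 4 panels, h=0.6500): -0.426888
R_{1,1} = -0.019170 + (-0.019170 − 5.933812)/3 = -2.003497
R_{2,1} = -0.426888 + (-0.426888 − (-0.019170))/3 = -0.562794
R_{2,2} = -0.562794 + (-0.562794 − (-2.003497))/15 = -0.466747

-0.4667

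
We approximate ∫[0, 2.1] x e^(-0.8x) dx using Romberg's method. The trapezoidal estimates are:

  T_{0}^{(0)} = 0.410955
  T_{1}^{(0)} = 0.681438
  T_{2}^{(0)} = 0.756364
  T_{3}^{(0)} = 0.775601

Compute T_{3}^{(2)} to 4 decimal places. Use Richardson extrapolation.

T_{2}^{(1)} = 0.756364 + (0.756364 − 0.681438)/3 = 0.781339
T_{3}^{(1)} = 0.775601 + (0.775601 − 0.756364)/3 = 0.782013
T_{3}^{(2)} = 0.782013 + (0.782013 − 0.781339)/15 = 0.782058
(Column j=1 coincides with Simpson's rule on the same nodes.)

0.7821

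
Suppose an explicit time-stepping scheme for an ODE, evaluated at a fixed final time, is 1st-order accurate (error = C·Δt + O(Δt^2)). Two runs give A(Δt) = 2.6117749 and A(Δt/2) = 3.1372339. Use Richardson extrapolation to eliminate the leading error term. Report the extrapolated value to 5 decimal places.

3.66269

Extrapolated value = (2·A(Δt/2) − A(Δt)) / (2 − 1)
= (2·3.1372339 − 2.6117749) / 1
= 3.6626929 / 1 = 3.6626929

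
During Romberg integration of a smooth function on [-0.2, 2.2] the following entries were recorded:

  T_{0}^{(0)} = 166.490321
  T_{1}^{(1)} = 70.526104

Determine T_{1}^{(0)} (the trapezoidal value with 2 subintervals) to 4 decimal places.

94.5172

From T_{1}^{(1)} = (4·T_{1}^{(0)} − T_{0}^{(0)})/3, solve for T_{1}^{(0)}:
4·T_{1}^{(0)} = 3·70.526104 + 166.490321 = 378.068633
T_{1}^{(0)} = 94.517158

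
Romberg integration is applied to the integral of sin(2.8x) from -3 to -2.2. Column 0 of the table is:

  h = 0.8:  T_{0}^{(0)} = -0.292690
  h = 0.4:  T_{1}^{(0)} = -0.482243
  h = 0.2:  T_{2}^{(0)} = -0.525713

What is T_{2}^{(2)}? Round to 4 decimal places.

-0.5399

Richardson extrapolation on the trapezoidal column (denominator 4−1=3):
T_{1}^{(1)} = -0.482243 + (-0.482243 − (-0.292690))/3 = -0.545427
T_{2}^{(1)} = (4·(-0.525713) − (-0.482243)) / 3 = -0.540203
T_{2}^{(2)} = (16·(-0.540203) − (-0.545427)) / 15 = -0.539855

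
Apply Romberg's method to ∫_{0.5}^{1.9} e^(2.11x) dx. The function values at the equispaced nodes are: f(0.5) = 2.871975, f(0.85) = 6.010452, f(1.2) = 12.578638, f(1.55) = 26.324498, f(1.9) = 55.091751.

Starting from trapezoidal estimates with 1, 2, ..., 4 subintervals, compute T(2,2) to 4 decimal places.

24.7552

T(0,0) (trapezoid, 1 panel, h=1.4000): 40.574608
T(1,0) (trapezoid, 2 panels, h=0.7000): 29.092351
T(2,0) (trapezoid, 4 panels, h=0.3500): 25.863408
T(1,1) = 29.092351 + (29.092351 − 40.574608)/3 = 25.264932
T(2,1) = 25.863408 + (25.863408 − 29.092351)/3 = 24.787094
T(2,2) = 24.787094 + (24.787094 − 25.264932)/15 = 24.755238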